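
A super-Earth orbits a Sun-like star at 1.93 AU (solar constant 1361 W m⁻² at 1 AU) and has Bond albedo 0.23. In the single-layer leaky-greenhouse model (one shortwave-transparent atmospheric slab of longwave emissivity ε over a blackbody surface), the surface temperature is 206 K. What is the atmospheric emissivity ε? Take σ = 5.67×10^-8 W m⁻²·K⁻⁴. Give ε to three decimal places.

0.622

By the inverse-square law, S = 1361/1.93² = 365.4 W m⁻².
First, T_e = [365.4·(1−0.23)/(4σ)]^(1/4) = 187.7 K.
T_s⁴ = T_e⁴·2/(2−ε) → ε = 2 − 2(T_e/T_s)⁴ = 2 − 2·(187.7/206)⁴ = 0.6223.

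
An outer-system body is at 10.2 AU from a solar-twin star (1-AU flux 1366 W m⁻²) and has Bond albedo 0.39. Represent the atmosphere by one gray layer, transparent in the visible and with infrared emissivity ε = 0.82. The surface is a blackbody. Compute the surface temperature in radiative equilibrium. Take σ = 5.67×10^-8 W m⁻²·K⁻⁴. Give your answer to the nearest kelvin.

88 K

Irradiance scales as 1/d², so S = 1366 W m⁻² × (1/10.2)² = 13.13 W m⁻².
The planet radiates to space at T_e = [S(1−α)/(4σ)]^(1/4) = 77.09 K.
The surface balance (absorbed SW + ε·downward IR = σT_s⁴) with T_a⁴ = T_s⁴/2 reduces to T_s = T_e·[2/(2−ε)]^¼ = 87.96 K.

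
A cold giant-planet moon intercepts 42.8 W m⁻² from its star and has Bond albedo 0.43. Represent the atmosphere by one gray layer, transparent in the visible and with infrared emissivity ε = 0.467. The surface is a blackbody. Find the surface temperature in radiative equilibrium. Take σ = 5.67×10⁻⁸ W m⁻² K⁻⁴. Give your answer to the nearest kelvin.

109 kelvin

At the top of the atmosphere, σT_e⁴ = S(1−α)/4 = 6.099 W m⁻², giving T_e = 101.8 K.
The surface balance (absorbed SW + ε·downward IR = σT_s⁴) with T_a⁴ = T_s⁴/2 reduces to T_s = T_e·[2/(2−ε)]^¼ = 108.8 K.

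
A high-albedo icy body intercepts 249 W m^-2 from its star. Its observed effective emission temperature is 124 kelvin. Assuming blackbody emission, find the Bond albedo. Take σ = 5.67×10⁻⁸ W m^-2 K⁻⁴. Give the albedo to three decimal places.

0.785

Rearranging the radiative balance, α = 1 − 4σT⁴/S.
σT⁴ = 13.41 W m^-2, so 4σT⁴ = 53.62 W m^-2.
1−α = 53.62/249.0 = 0.2153, so α = 0.7847.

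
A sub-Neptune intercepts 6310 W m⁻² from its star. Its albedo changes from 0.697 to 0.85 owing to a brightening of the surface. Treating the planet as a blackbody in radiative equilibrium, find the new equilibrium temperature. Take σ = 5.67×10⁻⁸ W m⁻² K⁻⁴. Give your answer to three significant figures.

254 K

With the new albedo, S(1−α₂)/4 = 236.6 W m⁻², so T₂ = 254.2 K.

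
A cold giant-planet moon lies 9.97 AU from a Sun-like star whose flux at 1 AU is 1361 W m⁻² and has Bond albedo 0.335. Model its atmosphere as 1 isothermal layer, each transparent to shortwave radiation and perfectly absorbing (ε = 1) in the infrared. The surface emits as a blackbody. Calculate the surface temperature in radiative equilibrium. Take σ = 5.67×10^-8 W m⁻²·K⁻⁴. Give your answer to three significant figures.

94.7 K

Flux at the orbit: S = 1361/(9.97)² = 13.69 W m⁻².
Top-of-atmosphere balance: σT_e⁴ = S(1−α)/4 = 2.276 W m⁻² → T_e = 79.60 K.
For an N-layer opaque stack, T_s⁴ = (N+1)T_e⁴, hence T_s = (2)^(1/4)×79.60 K = 94.66 K.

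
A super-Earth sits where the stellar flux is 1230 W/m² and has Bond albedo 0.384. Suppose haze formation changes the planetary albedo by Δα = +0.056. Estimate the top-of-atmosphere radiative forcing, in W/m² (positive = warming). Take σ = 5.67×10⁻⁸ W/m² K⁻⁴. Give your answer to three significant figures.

TOA radiative forcing: ΔF = −S·Δα/4 = −1230·(+0.056)/4 = -17.22 W/m².

-17.2 W/m²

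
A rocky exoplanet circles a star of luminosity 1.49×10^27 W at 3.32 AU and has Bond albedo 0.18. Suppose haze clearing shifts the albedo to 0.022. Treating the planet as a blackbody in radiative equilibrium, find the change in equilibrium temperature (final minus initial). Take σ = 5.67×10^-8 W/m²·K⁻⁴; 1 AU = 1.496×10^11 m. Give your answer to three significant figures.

Orbital distance: d = 3.32 AU = 4.967×10^11 m.
S = L/(4πd²) = 480.7 W/m².
With α = 0.18, T₁ = 204.2 K.
After:  T₂ = [480.7·0.978/(4σ)]^(1/4) = 213.4 K.
ΔT = T₂ − T₁ = 9.195 K.

9.20 K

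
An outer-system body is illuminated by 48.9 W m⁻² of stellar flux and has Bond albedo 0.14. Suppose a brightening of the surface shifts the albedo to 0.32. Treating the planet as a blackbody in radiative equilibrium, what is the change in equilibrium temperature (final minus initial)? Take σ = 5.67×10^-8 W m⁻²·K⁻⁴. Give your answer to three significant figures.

Before: T₁ = [48.90·0.86/(4σ)]^(1/4) = 116.7 K.
After:  T₂ = [48.90·0.68/(4σ)]^(1/4) = 110.0 K.
ΔT = T₂ − T₁ = -6.654 K.

-6.65 K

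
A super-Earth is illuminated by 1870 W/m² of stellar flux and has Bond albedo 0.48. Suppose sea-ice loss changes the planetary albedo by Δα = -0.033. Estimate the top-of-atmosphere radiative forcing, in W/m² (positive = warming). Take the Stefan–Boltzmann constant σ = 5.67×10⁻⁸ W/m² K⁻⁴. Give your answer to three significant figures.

15.4 W/m²

The change in absorbed flux is Δ[S(1−α)/4] = −SΔα/4 = 15.43 W/m².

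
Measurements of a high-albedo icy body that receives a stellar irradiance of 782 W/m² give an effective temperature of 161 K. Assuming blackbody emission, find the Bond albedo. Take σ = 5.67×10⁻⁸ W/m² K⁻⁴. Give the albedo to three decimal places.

Energy balance: S(1−α)/4 = σT⁴, so 1−α = 4σT⁴/S.
4σT⁴ = 4·5.67×10⁻⁸·(161)⁴ = 152.4 W/m².
Hence α = 1 − 152.4/782.0 = 0.8051.

0.805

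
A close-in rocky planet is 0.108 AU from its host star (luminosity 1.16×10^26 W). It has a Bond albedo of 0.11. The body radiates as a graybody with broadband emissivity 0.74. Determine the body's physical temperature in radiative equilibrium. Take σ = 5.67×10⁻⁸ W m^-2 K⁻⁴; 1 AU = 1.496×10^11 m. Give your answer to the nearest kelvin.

Orbital distance: d = 0.108 AU = 1.616×10^10 m.
S = L/(4πd²) = 35360 W m^-2.
Averaging over the sphere, the absorbed flux is S(1−α)/4 = 7868 W m^-2.
Equating to εσT⁴ with ε = 0.74: T = (7868/0.74σ)^(1/4) = 658.1 K.

658 K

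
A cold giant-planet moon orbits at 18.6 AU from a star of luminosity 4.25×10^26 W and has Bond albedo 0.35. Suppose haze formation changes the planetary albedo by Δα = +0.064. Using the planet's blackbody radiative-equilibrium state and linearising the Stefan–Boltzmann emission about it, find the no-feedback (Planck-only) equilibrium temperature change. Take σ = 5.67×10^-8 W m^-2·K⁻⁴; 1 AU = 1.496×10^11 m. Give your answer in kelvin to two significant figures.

-1.5 K

d = 18.6 × 1.496×10^11 m = 2.783×10^12 m.
S = L/(4πd²) = 4.368 W m^-2.
Unperturbed T_e = [4.368·(1−0.35)/(4σ)]^¼ = 59.48 K.
TOA radiative forcing: ΔF = −S·Δα/4 = −4.368·(+0.064)/4 = -0.06989 W m^-2.
Planck response: λ_P = 4σT_e³ = 4·5.67×10⁻⁸·(59.48)³ = 0.04773 W m^-2/K.
ΔT₀ = ΔF/λ_P = -0.06989/0.04773 = -1.46 K.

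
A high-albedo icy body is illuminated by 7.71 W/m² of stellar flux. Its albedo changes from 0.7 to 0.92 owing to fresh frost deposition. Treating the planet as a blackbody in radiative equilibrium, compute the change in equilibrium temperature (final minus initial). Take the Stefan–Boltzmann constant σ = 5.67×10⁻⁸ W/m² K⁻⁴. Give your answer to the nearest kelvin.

Initial: T₁ = [S(1−0.7)/(4σ)]^(1/4) = 56.51 K.
Final:   T₂ = [S(1−0.92)/(4σ)]^(1/4) = 40.61 K.
ΔT = T₂ − T₁ = -15.90 K.

-16 kelvin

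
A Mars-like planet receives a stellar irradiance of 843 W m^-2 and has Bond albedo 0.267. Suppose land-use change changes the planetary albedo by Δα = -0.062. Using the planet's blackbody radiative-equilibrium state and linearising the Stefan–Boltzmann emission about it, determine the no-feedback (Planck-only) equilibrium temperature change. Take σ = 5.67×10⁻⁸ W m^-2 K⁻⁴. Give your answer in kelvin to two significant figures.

4.8 kelvin

Reference equilibrium: T_e = [S(1−α)/(4σ)]^(1/4) = 228.5 K.
The change in absorbed flux is Δ[S(1−α)/4] = −SΔα/4 = 13.07 W m^-2.
The Planck feedback parameter is 4σT_e³ = 2.705 W m^-2/K.
Hence the no-feedback warming is ΔF/(4σT_e³) = 4.83 K.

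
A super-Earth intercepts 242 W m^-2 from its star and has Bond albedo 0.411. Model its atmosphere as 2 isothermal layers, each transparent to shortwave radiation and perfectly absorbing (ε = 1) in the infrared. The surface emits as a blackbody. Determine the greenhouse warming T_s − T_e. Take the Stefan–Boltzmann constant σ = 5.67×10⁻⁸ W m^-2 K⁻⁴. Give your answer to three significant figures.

50.0 kelvin

Top-of-atmosphere balance: σT_e⁴ = S(1−α)/4 = 35.63 W m^-2 → T_e = 158.3 K.
T_s = (N+1)^(1/4)·T_e = 208.4 K.
Warming: T_s − T_e = 50.04 K.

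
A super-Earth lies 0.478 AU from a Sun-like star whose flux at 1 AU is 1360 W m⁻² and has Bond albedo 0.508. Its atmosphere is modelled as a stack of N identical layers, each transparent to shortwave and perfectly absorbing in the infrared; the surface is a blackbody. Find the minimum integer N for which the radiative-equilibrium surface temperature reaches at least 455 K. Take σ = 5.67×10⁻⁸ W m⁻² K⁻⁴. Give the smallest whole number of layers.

Flux at the orbit: S = 1360/(0.478)² = 5952 W m⁻².
Top-of-atmosphere balance: σT_e⁴ = S(1−α)/4 = 732.1 W m⁻² → T_e = 337.1 K.
Need (N+1)T_e⁴ ≥ T_s⁴, i.e. N+1 ≥ (455/337.1)⁴ = 3.319.
The minimum whole number is N = 3.

3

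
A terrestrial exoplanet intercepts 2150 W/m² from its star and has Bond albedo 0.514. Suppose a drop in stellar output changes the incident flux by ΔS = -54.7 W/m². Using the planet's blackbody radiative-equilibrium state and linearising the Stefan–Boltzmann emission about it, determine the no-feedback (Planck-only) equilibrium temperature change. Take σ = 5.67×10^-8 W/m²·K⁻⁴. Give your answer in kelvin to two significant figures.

-1.7 kelvin

The baseline emission temperature is T_e = 260.5 K.
Only a fraction (1−α) is absorbed and it's spread over 4πR², so ΔF = (1−α)ΔS/4 = -6.646 W/m².
Planck response: λ_P = 4σT_e³ = 4·5.67×10⁻⁸·(260.5)³ = 4.011 W/m²/K.
ΔT₀ = ΔF/λ_P = -6.646/4.011 = -1.66 K.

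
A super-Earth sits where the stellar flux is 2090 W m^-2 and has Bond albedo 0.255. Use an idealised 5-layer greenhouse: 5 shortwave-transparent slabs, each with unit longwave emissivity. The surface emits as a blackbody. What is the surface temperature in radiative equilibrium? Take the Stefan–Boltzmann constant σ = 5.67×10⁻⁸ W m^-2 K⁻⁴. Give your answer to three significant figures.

451 K

OLR = S(1−α)/4 = 389.3 W m^-2; the top layer radiates at T_e = 287.8 K.
With N = 5 opaque layers, T_s = (N+1)^(1/4)·T_e = 6^(1/4)·287.8 = 450.5 K.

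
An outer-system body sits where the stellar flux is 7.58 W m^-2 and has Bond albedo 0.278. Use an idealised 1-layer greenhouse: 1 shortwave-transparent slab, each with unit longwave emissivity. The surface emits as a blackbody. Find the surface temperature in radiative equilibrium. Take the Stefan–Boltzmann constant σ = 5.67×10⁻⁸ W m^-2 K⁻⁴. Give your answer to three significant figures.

83.3 K

Top-of-atmosphere balance: σT_e⁴ = S(1−α)/4 = 1.368 W m^-2 → T_e = 70.09 K.
For an N-layer opaque stack, T_s⁴ = (N+1)T_e⁴, hence T_s = (2)^(1/4)×70.09 K = 83.35 K.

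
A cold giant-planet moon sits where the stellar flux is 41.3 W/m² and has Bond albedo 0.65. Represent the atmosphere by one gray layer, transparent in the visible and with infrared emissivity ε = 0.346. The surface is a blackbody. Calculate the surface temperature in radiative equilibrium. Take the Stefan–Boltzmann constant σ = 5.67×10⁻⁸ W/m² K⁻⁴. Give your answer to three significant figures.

93.7 kelvin

At the top of the atmosphere, σT_e⁴ = S(1−α)/4 = 3.614 W/m², giving T_e = 89.35 K.
For a single slab of emissivity ε, T_s⁴ = 2T_e⁴/(2−ε); thus T_s = 89.35·(1.209)^(1/4) = 93.70 K.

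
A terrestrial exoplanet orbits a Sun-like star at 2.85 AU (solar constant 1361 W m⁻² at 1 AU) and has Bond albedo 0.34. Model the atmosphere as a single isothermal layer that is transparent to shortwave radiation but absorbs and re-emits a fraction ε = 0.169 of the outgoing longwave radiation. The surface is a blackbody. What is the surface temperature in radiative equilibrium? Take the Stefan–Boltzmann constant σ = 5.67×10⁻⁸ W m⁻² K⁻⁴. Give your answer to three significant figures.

152 K

Irradiance scales as 1/d², so S = 1361 W m⁻² × (1/2.85)² = 167.6 W m⁻².
Effective emission temperature (TOA balance): σT_e⁴ = S(1−α)/4 = 27.65 W m⁻² → T_e = 148.6 K.
The surface balance (absorbed SW + ε·downward IR = σT_s⁴) with T_a⁴ = T_s⁴/2 reduces to T_s = T_e·[2/(2−ε)]^¼ = 151.9 K.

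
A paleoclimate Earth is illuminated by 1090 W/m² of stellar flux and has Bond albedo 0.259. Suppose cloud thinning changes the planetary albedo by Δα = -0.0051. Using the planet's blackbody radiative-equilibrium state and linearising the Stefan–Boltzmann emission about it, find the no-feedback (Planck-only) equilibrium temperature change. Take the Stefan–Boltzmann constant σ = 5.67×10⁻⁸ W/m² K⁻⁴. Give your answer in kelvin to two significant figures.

The baseline emission temperature is T_e = 244.3 K.
TOA radiative forcing: ΔF = −S·Δα/4 = −1090·(-0.0051)/4 = 1.390 W/m².
The Planck feedback parameter is 4σT_e³ = 3.306 W/m²/K.
Hence the no-feedback warming is ΔF/(4σT_e³) = 0.420 K.

0.42 K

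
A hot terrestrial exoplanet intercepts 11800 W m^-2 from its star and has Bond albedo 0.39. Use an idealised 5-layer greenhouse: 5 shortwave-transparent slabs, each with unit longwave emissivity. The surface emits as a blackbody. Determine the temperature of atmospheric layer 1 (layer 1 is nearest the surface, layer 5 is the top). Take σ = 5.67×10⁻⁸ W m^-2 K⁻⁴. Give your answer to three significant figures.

631 K

Top-of-atmosphere balance: σT_e⁴ = S(1−α)/4 = 1800 W m^-2 → T_e = 422.1 K.
Each opaque layer satisfies 2T_j⁴ = T_{j−1}⁴ + T_{j+1}⁴, giving T_k⁴ = (N+1−k)T_e⁴.
T_1 = (5)^(1/4)·422.1 = 631.2 K.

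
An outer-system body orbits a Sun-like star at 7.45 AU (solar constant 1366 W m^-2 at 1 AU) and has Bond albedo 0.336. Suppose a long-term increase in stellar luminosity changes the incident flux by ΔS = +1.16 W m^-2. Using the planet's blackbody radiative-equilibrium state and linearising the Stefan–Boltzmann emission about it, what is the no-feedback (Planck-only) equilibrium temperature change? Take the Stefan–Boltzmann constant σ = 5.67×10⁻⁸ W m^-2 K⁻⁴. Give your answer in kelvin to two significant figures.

1.1 kelvin

Irradiance scales as 1/d², so S = 1366 W m^-2 × (1/7.45)² = 24.61 W m^-2.
Unperturbed T_e = [24.61·(1−0.336)/(4σ)]^¼ = 92.13 K.
ΔF = Δ[S(1−α)]/4 = (1−0.336)·+1.16/4 = 0.1926 W m^-2.
Planck response: λ_P = 4σT_e³ = 4·5.67×10⁻⁸·(92.13)³ = 0.1774 W m^-2/K.
ΔT₀ = ΔF/λ_P = 0.1926/0.1774 = 1.09 K.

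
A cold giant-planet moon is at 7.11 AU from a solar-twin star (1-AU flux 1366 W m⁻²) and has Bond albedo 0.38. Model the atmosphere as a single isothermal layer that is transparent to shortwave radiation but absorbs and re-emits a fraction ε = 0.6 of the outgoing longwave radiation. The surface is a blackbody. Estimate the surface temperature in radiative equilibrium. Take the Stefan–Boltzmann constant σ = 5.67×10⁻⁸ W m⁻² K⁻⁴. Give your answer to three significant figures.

Flux at the orbit: S = 1366/(7.11)² = 27.02 W m⁻².
The planet radiates to space at T_e = [S(1−α)/(4σ)]^(1/4) = 92.71 K.
The surface balance (absorbed SW + ε·downward IR = σT_s⁴) with T_a⁴ = T_s⁴/2 reduces to T_s = T_e·[2/(2−ε)]^¼ = 101.4 K.

101 K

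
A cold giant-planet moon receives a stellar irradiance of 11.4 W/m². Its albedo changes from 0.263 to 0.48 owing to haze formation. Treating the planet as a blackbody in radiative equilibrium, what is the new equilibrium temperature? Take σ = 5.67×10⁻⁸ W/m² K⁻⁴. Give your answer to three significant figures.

New equilibrium: T₂ = [(1−0.48)·11.40/(4σ)]^(1/4) = 71.50 K.

71.5 kelvin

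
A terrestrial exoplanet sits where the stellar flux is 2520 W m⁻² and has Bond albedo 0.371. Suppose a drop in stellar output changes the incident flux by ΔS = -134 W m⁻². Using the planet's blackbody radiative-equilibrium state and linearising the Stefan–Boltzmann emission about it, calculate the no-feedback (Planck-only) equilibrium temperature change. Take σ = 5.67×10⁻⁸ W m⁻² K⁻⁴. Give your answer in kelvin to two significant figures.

The baseline emission temperature is T_e = 289.1 K.
Only a fraction (1−α) is absorbed and it's spread over 4πR², so ΔF = (1−α)ΔS/4 = -21.07 W m⁻².
The Planck feedback parameter is 4σT_e³ = 5.482 W m⁻²/K.
ΔT₀ = ΔF/λ_P = -21.07/5.482 = -3.84 K.

-3.8 K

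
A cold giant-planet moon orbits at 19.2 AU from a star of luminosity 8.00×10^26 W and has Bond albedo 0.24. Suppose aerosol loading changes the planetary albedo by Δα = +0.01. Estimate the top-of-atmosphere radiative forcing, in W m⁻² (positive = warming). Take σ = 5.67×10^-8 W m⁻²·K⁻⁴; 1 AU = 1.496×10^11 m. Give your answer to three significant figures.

Orbital distance: d = 19.2 AU = 2.872×10^12 m.
S = L/(4πd²) = 7.716 W m⁻².
TOA radiative forcing: ΔF = −S·Δα/4 = −7.716·(+0.01)/4 = -0.01929 W m⁻².

-0.0193 W m⁻²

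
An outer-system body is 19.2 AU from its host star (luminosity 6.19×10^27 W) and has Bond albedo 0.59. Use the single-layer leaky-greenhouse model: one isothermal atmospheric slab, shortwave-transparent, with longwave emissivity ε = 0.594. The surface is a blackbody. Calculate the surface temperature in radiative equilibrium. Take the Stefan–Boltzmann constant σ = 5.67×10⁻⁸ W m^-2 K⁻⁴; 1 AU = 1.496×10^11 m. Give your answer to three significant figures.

d = 19.2 × 1.496×10^11 m = 2.872×10^12 m.
S = L/(4πd²) = 59.71 W m^-2.
At the top of the atmosphere, σT_e⁴ = S(1−α)/4 = 6.120 W m^-2, giving T_e = 101.9 K.
The surface balance (absorbed SW + ε·downward IR = σT_s⁴) with T_a⁴ = T_s⁴/2 reduces to T_s = T_e·[2/(2−ε)]^¼ = 111.3 K.

111 kelvin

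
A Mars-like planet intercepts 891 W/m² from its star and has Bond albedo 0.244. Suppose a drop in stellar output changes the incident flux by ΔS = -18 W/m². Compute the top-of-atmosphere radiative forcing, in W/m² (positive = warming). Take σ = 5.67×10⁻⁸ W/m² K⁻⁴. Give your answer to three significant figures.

-3.40 W/m²

Only a fraction (1−α) is absorbed and it's spread over 4πR², so ΔF = (1−α)ΔS/4 = -3.402 W/m².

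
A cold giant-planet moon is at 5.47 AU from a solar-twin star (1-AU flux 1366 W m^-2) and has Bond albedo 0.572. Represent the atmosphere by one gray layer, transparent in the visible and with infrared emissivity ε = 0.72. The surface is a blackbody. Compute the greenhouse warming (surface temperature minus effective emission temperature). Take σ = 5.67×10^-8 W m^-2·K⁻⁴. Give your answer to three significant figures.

11.4 K

Flux at the orbit: S = 1366/(5.47)² = 45.65 W m^-2.
Effective emission temperature (TOA balance): σT_e⁴ = S(1−α)/4 = 4.885 W m^-2 → T_e = 96.34 K.
For a single slab of emissivity ε, T_s⁴ = 2T_e⁴/(2−ε); thus T_s = 96.34·(1.562)^(1/4) = 107.7 K.
The atmosphere warms the surface by 11.37 K.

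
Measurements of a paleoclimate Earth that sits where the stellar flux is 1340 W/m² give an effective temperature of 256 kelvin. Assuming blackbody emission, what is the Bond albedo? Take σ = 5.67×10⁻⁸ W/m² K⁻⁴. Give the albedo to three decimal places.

Rearranging the radiative balance, α = 1 − 4σT⁴/S.
4σT⁴ = 4·5.67×10⁻⁸·(256)⁴ = 974.1 W/m².
1−α = 974.1/1340 = 0.7269, so α = 0.2731.

0.273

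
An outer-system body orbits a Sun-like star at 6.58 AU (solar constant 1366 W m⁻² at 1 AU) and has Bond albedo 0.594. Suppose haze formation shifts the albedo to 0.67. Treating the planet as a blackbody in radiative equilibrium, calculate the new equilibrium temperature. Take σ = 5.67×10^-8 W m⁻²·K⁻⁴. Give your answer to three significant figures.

Irradiance scales as 1/d², so S = 1366 W m⁻² × (1/6.58)² = 31.55 W m⁻².
T₂ = [S(1−α₂)/(4σ)]^(1/4) = [31.55·0.33/(4σ)]^(1/4) = 82.31 K.

82.3 K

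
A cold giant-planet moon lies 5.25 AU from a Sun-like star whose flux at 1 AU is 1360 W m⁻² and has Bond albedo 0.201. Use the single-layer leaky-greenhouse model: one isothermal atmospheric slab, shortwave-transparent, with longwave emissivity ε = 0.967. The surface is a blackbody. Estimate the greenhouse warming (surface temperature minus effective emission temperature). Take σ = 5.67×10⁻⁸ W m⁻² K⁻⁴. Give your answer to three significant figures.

By the inverse-square law, S = 1360/5.25² = 49.34 W m⁻².
The planet radiates to space at T_e = [S(1−α)/(4σ)]^(1/4) = 114.8 K.
For a single slab of emissivity ε, T_s⁴ = 2T_e⁴/(2−ε); thus T_s = 114.8·(1.936)^(1/4) = 135.4 K.
The atmosphere warms the surface by 20.62 K.

20.6 kelvin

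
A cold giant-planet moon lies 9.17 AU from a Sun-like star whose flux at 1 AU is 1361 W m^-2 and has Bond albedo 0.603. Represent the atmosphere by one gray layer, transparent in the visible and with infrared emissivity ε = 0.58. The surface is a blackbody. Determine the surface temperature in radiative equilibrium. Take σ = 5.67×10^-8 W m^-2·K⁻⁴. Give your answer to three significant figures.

Irradiance scales as 1/d², so S = 1361 W m^-2 × (1/9.17)² = 16.19 W m^-2.
The planet radiates to space at T_e = [S(1−α)/(4σ)]^(1/4) = 72.96 K.
The surface balance (absorbed SW + ε·downward IR = σT_s⁴) with T_a⁴ = T_s⁴/2 reduces to T_s = T_e·[2/(2−ε)]^¼ = 79.48 K.

79.5 K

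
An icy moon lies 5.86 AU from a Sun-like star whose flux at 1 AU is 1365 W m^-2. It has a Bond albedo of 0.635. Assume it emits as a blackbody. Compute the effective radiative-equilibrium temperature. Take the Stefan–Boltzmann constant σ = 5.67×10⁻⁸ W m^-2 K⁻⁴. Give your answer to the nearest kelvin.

89 kelvin

Irradiance scales as 1/d², so S = 1365 W m^-2 × (1/5.86)² = 39.75 W m^-2.
Averaging over the sphere, the absorbed flux is S(1−α)/4 = 3.627 W m^-2.
Balancing against σT⁴: T = (3.627/5.67×10⁻⁸)^(1/4) = 89.43 K.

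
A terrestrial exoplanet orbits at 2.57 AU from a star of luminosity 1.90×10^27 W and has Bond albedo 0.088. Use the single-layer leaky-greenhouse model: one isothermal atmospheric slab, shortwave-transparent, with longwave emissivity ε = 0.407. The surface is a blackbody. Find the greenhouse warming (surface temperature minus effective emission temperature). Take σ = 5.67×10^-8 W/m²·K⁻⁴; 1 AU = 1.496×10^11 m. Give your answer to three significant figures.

14.8 K

Orbital distance: d = 2.57 AU = 3.845×10^11 m.
Spreading L over a sphere of radius d: S = 1.90×10^27/(4π·3.84×10^11²) = 1023 W/m².
At the top of the atmosphere, σT_e⁴ = S(1−α)/4 = 233.2 W/m², giving T_e = 253.2 K.
The surface balance (absorbed SW + ε·downward IR = σT_s⁴) with T_a⁴ = T_s⁴/2 reduces to T_s = T_e·[2/(2−ε)]^¼ = 268.1 K.
T_s − T_e = 268.1 − 253.2 = 14.82 K.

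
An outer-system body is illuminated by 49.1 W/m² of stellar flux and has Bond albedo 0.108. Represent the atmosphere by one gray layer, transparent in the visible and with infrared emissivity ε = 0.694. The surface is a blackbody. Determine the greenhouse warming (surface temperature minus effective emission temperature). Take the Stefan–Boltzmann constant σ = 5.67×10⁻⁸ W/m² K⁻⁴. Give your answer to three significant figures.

13.3 kelvin

Effective emission temperature (TOA balance): σT_e⁴ = S(1−α)/4 = 10.95 W/m² → T_e = 117.9 K.
The surface balance (absorbed SW + ε·downward IR = σT_s⁴) with T_a⁴ = T_s⁴/2 reduces to T_s = T_e·[2/(2−ε)]^¼ = 131.1 K.
T_s − T_e = 131.1 − 117.9 = 13.25 K.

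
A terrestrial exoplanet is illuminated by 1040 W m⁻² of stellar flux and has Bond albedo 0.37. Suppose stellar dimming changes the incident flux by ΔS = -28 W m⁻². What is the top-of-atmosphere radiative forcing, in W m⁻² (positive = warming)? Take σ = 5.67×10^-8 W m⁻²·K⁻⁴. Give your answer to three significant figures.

ΔF = Δ[S(1−α)]/4 = (1−0.37)·-28/4 = -4.410 W m⁻².

-4.41 W m⁻²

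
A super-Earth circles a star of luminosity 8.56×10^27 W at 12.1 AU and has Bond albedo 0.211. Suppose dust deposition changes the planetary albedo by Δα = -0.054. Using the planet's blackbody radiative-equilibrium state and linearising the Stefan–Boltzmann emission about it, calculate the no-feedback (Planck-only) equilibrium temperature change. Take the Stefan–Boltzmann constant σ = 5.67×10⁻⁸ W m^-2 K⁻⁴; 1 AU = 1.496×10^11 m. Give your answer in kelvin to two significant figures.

d = 12.1 × 1.496×10^11 m = 1.810×10^12 m.
Spreading L over a sphere of radius d: S = 8.56×10^27/(4π·1.81×10^12²) = 207.9 W m^-2.
The baseline emission temperature is T_e = 164.0 K.
ΔF = −(S/4)Δα = −(207.9/4)×(-0.054) = 2.806 W m^-2.
Planck response: λ_P = 4σT_e³ = 4·5.67×10⁻⁸·(164.0)³ = 1.000 W m^-2/K.
ΔT₀ = ΔF/λ_P = 2.806/1.000 = 2.81 K.

2.8 kelvin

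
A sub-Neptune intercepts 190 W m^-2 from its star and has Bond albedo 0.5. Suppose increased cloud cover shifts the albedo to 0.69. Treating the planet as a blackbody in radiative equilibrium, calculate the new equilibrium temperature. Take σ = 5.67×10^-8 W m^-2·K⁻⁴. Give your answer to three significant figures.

New equilibrium: T₂ = [(1−0.69)·190.0/(4σ)]^(1/4) = 126.9 K.

127 K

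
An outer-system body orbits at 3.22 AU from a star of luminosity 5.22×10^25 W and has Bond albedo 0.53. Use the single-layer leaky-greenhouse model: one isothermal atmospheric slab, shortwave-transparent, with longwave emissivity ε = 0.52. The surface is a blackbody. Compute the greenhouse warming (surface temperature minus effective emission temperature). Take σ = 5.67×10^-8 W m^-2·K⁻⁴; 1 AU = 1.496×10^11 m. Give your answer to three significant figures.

Orbital distance: d = 3.22 AU = 4.817×10^11 m.
Spreading L over a sphere of radius d: S = 5.22×10^25/(4π·4.82×10^11²) = 17.90 W m^-2.
At the top of the atmosphere, σT_e⁴ = S(1−α)/4 = 2.103 W m^-2, giving T_e = 78.04 K.
For a single slab of emissivity ε, T_s⁴ = 2T_e⁴/(2−ε); thus T_s = 78.04·(1.351)^(1/4) = 84.14 K.
T_s − T_e = 84.14 − 78.04 = 6.102 K.

6.10 K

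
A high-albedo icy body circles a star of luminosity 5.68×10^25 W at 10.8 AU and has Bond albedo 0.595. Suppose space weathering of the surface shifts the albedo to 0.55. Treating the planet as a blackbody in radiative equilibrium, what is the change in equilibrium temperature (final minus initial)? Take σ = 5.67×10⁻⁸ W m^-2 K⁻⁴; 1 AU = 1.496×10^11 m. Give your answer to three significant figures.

1.12 K

Orbital distance: d = 10.8 AU = 1.616×10^12 m.
Flux at the orbit: S = L/(4πd²) = 5.68×10^25/(4π·(1.62×10^12)²) = 1.732 W m^-2.
With α = 0.595, T₁ = 41.93 K.
Final:   T₂ = [S(1−0.55)/(4σ)]^(1/4) = 43.05 K.
Change: 43.05 − 41.93 = 1.119 K.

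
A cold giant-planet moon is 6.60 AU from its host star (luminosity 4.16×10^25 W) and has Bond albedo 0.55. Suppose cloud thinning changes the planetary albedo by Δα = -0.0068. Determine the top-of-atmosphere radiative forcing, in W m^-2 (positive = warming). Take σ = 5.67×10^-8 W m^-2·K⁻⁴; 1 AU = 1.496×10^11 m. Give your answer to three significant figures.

0.00577 W m^-2

d = 6.60 × 1.496×10^11 m = 9.874×10^11 m.
Flux at the orbit: S = L/(4πd²) = 4.16×10^25/(4π·(9.87×10^11)²) = 3.396 W m^-2.
ΔF = −(S/4)Δα = −(3.396/4)×(-0.0068) = 0.005773 W m^-2.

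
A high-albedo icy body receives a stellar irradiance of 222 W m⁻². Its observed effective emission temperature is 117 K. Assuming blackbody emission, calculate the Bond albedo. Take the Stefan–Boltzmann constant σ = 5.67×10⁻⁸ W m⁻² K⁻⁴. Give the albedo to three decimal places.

From σT⁴ = S(1−α)/4 we invert for α: 1−α = 4σT⁴/S.
σT⁴ = 10.62 W m⁻², so 4σT⁴ = 42.50 W m⁻².
1−α = 42.50/222.0 = 0.1914, so α = 0.8086.

0.809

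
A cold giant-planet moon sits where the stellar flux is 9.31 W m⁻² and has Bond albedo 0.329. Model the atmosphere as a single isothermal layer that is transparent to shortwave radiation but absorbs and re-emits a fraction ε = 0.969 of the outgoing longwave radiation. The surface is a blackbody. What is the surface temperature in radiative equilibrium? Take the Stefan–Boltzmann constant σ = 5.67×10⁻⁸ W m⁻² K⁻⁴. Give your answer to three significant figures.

Effective emission temperature (TOA balance): σT_e⁴ = S(1−α)/4 = 1.562 W m⁻² → T_e = 72.44 K.
The surface balance (absorbed SW + ε·downward IR = σT_s⁴) with T_a⁴ = T_s⁴/2 reduces to T_s = T_e·[2/(2−ε)]^¼ = 85.50 K.

85.5 K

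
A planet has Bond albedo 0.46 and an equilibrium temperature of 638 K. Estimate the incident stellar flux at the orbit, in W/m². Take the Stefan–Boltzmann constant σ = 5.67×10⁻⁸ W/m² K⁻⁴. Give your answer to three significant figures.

69600 W/m²

From S(1−α)/4 = σT⁴: S = 4σT⁴/(1−α).
The emitted flux is σT⁴ = 9394 W/m².
So S = 4×9394/(1−0.46) = 69590 W/m².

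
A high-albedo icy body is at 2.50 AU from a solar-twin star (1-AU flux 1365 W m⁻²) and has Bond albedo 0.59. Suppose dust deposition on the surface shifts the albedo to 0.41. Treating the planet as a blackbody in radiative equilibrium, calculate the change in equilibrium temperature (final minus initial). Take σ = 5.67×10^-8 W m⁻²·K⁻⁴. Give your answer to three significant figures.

Irradiance scales as 1/d², so S = 1365 W m⁻² × (1/2.50)² = 218.4 W m⁻².
With α = 0.59, T₁ = 141.0 K.
With α = 0.41, T₂ = 154.4 K.
Change: 154.4 − 141.0 = 13.43 K.

13.4 K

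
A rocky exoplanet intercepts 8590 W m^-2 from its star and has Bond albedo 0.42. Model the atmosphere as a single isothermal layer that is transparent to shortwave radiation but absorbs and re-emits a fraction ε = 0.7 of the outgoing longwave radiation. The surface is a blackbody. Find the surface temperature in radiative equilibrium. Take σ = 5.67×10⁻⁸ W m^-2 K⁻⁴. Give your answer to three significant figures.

429 K

Effective emission temperature (TOA balance): σT_e⁴ = S(1−α)/4 = 1246 W m^-2 → T_e = 385.0 K.
For a single slab of emissivity ε, T_s⁴ = 2T_e⁴/(2−ε); thus T_s = 385.0·(1.538)^(1/4) = 428.8 K.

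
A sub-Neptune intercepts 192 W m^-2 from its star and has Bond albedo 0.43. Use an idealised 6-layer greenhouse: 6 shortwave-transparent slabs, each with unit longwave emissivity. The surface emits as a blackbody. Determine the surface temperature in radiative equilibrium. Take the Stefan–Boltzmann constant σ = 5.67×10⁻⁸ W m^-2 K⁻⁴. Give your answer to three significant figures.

The effective emission temperature is T_e = [S(1−α)/(4σ)]^¼ = 148.2 K.
Layer-by-layer balance gives σT_s⁴ = (N+1)σT_e⁴, so T_s = 7^¼·148.2 = 241.1 K.

241 K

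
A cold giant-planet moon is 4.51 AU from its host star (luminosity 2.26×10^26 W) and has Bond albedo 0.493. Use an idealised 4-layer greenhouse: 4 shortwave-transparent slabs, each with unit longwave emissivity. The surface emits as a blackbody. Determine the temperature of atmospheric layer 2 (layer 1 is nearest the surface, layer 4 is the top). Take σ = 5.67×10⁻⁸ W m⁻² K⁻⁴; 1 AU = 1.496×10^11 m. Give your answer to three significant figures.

d = 4.51 × 1.496×10^11 m = 6.747×10^11 m.
S = L/(4πd²) = 39.51 W m⁻².
OLR = S(1−α)/4 = 5.008 W m⁻²; the top layer radiates at T_e = 96.94 K.
The net upward flux σT_e⁴ is constant between every pair of levels, so T_k⁴ = (N+1−k)T_e⁴.
T_2 = (3)^(1/4)·96.94 = 127.6 K.

128 K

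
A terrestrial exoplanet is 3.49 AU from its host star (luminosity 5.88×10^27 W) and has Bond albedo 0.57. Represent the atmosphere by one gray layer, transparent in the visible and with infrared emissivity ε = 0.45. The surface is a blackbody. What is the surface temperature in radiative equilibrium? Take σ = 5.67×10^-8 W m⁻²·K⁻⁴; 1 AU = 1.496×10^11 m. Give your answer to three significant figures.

255 K

d = 3.49 × 1.496×10^11 m = 5.221×10^11 m.
Spreading L over a sphere of radius d: S = 5.88×10^27/(4π·5.22×10^11²) = 1717 W m⁻².
The planet radiates to space at T_e = [S(1−α)/(4σ)]^(1/4) = 238.8 K.
Surface balance with a leaky layer gives σT_s⁴ = σT_e⁴·2/(2−ε), so T_s = T_e·[2/(2−0.45)]^(1/4) = 254.6 K.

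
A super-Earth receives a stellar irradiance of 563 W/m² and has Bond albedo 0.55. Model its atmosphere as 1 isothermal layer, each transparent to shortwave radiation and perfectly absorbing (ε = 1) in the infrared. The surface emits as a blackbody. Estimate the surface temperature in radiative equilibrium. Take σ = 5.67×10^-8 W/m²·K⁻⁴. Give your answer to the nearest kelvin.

217 K

OLR = S(1−α)/4 = 63.34 W/m²; the top layer radiates at T_e = 182.8 K.
With N = 1 opaque layers, T_s = (N+1)^(1/4)·T_e = 2^(1/4)·182.8 = 217.4 K.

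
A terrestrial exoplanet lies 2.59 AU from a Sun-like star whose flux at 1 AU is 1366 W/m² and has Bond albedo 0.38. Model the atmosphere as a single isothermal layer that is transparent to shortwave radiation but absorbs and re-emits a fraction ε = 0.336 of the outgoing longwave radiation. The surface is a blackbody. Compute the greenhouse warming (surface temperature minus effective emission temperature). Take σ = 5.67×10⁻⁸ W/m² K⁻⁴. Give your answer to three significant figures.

7.23 kelvin

Flux at the orbit: S = 1366/(2.59)² = 203.6 W/m².
At the top of the atmosphere, σT_e⁴ = S(1−α)/4 = 31.56 W/m², giving T_e = 153.6 K.
Surface balance with a leaky layer gives σT_s⁴ = σT_e⁴·2/(2−ε), so T_s = T_e·[2/(2−0.336)]^(1/4) = 160.8 K.
T_s − T_e = 160.8 − 153.6 = 7.228 K.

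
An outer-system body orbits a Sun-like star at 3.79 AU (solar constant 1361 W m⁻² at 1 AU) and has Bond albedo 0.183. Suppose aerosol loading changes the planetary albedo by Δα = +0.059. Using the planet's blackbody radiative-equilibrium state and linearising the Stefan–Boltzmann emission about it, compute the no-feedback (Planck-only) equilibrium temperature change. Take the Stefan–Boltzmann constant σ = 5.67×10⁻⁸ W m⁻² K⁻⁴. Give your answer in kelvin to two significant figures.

Irradiance scales as 1/d², so S = 1361 W m⁻² × (1/3.79)² = 94.75 W m⁻².
Unperturbed T_e = [94.75·(1−0.183)/(4σ)]^¼ = 135.9 K.
The change in absorbed flux is Δ[S(1−α)/4] = −SΔα/4 = -1.398 W m⁻².
Planck response: λ_P = 4σT_e³ = 4·5.67×10⁻⁸·(135.9)³ = 0.5695 W m⁻²/K.
Hence the no-feedback warming is ΔF/(4σT_e³) = -2.45 K.

-2.5 K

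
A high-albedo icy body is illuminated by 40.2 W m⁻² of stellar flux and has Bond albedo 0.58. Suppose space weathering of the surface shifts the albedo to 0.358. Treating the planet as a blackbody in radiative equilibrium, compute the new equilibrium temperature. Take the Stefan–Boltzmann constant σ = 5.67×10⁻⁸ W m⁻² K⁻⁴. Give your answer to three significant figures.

103 K

New equilibrium: T₂ = [(1−0.358)·40.20/(4σ)]^(1/4) = 103.3 K.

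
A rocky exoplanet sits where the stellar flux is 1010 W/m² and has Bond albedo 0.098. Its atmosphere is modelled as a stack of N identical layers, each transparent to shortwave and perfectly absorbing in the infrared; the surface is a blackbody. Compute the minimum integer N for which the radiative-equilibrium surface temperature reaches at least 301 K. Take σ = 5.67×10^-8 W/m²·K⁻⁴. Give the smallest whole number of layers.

OLR = S(1−α)/4 = 227.8 W/m²; the top layer radiates at T_e = 251.8 K.
Since T_s⁴ = (N+1)T_e⁴, we need N ≥ (T_s/T_e)⁴ − 1 = 1.044.
Rounding up, N = 2.

2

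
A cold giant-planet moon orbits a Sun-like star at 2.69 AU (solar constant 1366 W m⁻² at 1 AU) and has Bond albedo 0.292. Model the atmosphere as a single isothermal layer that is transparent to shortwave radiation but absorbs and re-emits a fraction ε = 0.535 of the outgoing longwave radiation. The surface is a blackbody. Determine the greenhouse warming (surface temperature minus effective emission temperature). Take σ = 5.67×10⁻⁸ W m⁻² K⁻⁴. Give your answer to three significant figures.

12.6 K

Flux at the orbit: S = 1366/(2.69)² = 188.8 W m⁻².
Effective emission temperature (TOA balance): σT_e⁴ = S(1−α)/4 = 33.41 W m⁻² → T_e = 155.8 K.
For a single slab of emissivity ε, T_s⁴ = 2T_e⁴/(2−ε); thus T_s = 155.8·(1.365)^(1/4) = 168.4 K.
T_s − T_e = 168.4 − 155.8 = 12.61 K.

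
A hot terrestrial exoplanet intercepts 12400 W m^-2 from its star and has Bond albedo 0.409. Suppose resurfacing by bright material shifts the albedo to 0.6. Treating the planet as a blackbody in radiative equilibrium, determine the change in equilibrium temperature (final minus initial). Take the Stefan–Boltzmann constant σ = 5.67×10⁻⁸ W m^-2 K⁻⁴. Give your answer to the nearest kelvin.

Initial: T₁ = [S(1−0.409)/(4σ)]^(1/4) = 424.0 K.
After:  T₂ = [12400·0.4/(4σ)]^(1/4) = 384.6 K.
ΔT = T₂ − T₁ = -39.42 K.

-39 K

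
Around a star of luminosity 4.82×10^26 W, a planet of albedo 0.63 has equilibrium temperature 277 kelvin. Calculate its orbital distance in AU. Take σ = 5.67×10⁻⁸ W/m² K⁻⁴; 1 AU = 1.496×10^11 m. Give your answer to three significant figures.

The flux needed for this T is 4σT⁴/(1−0.63) = 3609 W/m².
S = L/(4πd²) → d = √(L/4πS) = √(4.82×10^26/(4π·3609)) = 1.031×10^11 m = 0.6891 AU.

0.689 AU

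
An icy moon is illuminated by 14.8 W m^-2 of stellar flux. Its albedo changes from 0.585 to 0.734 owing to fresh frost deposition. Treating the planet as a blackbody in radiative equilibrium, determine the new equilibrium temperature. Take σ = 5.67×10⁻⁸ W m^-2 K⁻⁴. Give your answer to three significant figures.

64.5 K

With the new albedo, S(1−α₂)/4 = 0.9842 W m^-2, so T₂ = 64.55 K.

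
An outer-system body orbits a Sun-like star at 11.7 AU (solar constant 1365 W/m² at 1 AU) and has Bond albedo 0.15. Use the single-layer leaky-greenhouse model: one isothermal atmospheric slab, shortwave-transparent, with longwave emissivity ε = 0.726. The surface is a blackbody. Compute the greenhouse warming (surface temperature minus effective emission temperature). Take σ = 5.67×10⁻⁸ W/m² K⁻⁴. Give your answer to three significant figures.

Irradiance scales as 1/d², so S = 1365 W/m² × (1/11.7)² = 9.972 W/m².
The planet radiates to space at T_e = [S(1−α)/(4σ)]^(1/4) = 78.19 K.
Surface balance with a leaky layer gives σT_s⁴ = σT_e⁴·2/(2−ε), so T_s = T_e·[2/(2−0.726)]^(1/4) = 87.52 K.
Greenhouse warming: T_s − T_e = 9.331 K.

9.33 K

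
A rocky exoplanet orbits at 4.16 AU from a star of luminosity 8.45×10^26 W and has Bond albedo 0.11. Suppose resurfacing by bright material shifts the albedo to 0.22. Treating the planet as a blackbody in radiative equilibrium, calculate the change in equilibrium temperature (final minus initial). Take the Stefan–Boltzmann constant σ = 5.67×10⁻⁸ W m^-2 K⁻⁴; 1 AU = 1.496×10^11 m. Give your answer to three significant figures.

-5.24 kelvin

Orbital distance: d = 4.16 AU = 6.223×10^11 m.
Flux at the orbit: S = L/(4πd²) = 8.45×10^26/(4π·(6.22×10^11)²) = 173.6 W m^-2.
Before: T₁ = [173.6·0.89/(4σ)]^(1/4) = 161.6 K.
Final:   T₂ = [S(1−0.22)/(4σ)]^(1/4) = 156.3 K.
ΔT = T₂ − T₁ = -5.242 K.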